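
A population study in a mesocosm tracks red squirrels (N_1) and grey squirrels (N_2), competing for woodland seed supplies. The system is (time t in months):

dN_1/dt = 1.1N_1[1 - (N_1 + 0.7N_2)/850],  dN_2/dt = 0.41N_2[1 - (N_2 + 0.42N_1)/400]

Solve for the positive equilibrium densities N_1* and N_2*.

Setting both brackets to zero gives the nullclines N_1 + 0.7N_2 = 850 and 0.42N_1 + N_2 = 400.
Substituting N_2 = 400 - 0.42N_1 into the first: N_1(1 - 0.7·0.42) = 850 - 0.7·400.
So N_1* = 570/0.706 = 807, and then N_2* = 400 - 0.42·807 = 60.9.

N_1* ≈ 807, N_2* ≈ 60.9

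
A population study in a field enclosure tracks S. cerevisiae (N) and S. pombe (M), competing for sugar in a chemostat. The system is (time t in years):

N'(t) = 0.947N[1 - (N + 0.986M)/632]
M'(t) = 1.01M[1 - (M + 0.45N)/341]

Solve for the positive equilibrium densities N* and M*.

N* ≈ 532, M* ≈ 102

Setting both brackets to zero gives the nullclines N + 0.986M = 632 and 0.45N + M = 341.
Substituting M = 341 - 0.45N into the first: N(1 - 0.986·0.45) = 632 - 0.986·341.
So N* = 296/0.556 = 532, and then M* = 341 - 0.45·532 = 102.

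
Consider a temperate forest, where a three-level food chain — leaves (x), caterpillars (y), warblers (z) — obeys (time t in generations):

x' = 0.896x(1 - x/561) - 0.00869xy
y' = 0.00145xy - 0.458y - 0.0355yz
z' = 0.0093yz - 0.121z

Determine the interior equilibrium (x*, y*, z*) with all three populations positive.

From dz/dt = 0: 0.0093y* = 0.121, so y* = 13.
From dx/dt = 0: 0.896(1 - x*/561) = 0.00869·13, giving x* = 561·(1 - 0.126) = 490.
From dy/dt = 0: 0.00145·490 - 0.458 = 0.0355z*, so z* = 0.253/0.0355 = 7.12.

x* ≈ 490, y* ≈ 13, z* ≈ 7.12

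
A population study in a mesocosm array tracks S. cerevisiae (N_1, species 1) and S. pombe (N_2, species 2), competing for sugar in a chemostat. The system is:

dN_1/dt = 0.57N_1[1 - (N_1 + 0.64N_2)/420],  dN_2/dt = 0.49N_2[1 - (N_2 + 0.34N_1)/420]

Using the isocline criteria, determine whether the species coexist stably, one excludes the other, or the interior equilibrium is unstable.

Compare the nullcline intercepts: K1/α12 = 420/0.64 = 656 > K2 = 420; K2/α21 = 420/0.34 = 1240 > K1 = 420.
Since both inequalities hold, each species can invade when rare, so the interior equilibrium is stable.

stable coexistence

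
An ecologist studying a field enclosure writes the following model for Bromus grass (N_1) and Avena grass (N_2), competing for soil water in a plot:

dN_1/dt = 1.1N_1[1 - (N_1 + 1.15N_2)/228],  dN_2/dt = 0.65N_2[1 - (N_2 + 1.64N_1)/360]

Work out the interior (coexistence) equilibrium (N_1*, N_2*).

N_1* ≈ 210, N_2* ≈ 15.7

Setting both brackets to zero gives the nullclines N_1 + 1.15N_2 = 228 and 1.64N_1 + N_2 = 360.
Substituting N_2 = 360 - 1.64N_1 into the first: N_1(1 - 1.15·1.64) = 228 - 1.15·360.
So N_1* = -186/-0.886 = 210, and then N_2* = 360 - 1.64·210 = 15.7.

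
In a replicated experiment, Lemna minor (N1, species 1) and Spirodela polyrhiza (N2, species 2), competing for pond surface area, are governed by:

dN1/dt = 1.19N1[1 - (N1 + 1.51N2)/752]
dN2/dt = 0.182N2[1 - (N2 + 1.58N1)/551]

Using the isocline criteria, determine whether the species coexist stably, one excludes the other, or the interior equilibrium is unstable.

Compare the nullcline intercepts: K1/α12 = 752/1.51 = 498 < K2 = 551; K2/α21 = 551/1.58 = 349 < K1 = 752.
Since both are reversed, neither can invade when rare; the interior point is a saddle.

unstable coexistence (outcome depends on initial conditions)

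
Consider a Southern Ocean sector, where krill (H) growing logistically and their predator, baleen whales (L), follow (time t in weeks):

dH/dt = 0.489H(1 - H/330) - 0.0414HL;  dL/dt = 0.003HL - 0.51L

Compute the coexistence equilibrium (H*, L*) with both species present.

H* ≈ 170, L* ≈ 5.73

From dL/dt = 0 with L > 0: 0.003H* = 0.51, so H* = 170.
Substitute into dH/dt = 0: 0.489(1 - 170/330) = 0.0414L*.
The bracket is 0.485, giving L* = 0.237/0.0414 = 5.73.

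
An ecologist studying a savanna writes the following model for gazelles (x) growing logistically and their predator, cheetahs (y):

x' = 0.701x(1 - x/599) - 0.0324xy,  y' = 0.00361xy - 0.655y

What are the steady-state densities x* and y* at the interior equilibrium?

x* ≈ 181, y* ≈ 15.1

From dy/dt = 0 with y > 0: 0.00361x* = 0.655, so x* = 181.
Substitute into dx/dt = 0: 0.701(1 - 181/599) = 0.0324y*.
The bracket is 0.697, giving y* = 0.489/0.0324 = 15.1.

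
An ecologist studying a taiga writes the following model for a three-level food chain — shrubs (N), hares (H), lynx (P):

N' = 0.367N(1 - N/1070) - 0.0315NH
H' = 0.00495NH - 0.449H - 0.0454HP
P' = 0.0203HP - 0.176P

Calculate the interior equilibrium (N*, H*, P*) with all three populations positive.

From dP/dt = 0: 0.0203H* = 0.176, so H* = 8.67.
From dN/dt = 0: 0.367(1 - N*/1070) = 0.0315·8.67, giving N* = 1070·(1 - 0.744) = 274.
From dH/dt = 0: 0.00495·274 - 0.449 = 0.0454P*, so P* = 0.906/0.0454 = 20.

N* ≈ 274, H* ≈ 8.67, P* ≈ 20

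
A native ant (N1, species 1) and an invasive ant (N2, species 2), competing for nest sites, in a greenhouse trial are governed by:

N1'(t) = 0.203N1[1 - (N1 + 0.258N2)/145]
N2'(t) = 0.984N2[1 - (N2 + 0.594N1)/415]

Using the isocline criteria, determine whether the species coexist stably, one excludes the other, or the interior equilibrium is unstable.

Compare the nullcline intercepts: K1/α12 = 145/0.258 = 562 > K2 = 415; K2/α21 = 415/0.594 = 699 > K1 = 145.
Since both inequalities hold, each species can invade when rare, so the interior equilibrium is stable.

stable coexistence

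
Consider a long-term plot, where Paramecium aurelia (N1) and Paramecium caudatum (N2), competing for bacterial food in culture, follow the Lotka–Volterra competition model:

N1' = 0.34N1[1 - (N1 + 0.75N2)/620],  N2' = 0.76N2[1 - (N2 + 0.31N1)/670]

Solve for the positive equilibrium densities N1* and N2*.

Setting both brackets to zero gives the nullclines N1 + 0.75N2 = 620 and 0.31N1 + N2 = 670.
Substituting N2 = 670 - 0.31N1 into the first: N1(1 - 0.75·0.31) = 620 - 0.75·670.
So N1* = 118/0.768 = 153, and then N2* = 670 - 0.31·153 = 623.

N1* ≈ 153, N2* ≈ 623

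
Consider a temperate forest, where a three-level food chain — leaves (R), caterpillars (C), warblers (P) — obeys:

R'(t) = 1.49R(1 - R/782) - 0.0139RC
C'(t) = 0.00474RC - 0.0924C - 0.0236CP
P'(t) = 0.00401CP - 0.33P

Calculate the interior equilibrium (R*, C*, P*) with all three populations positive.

R* ≈ 182, C* ≈ 82.3, P* ≈ 32.6

From dP/dt = 0: 0.00401C* = 0.33, so C* = 82.3.
From dR/dt = 0: 1.49(1 - R*/782) = 0.0139·82.3, giving R* = 782·(1 - 0.768) = 182.
From dC/dt = 0: 0.00474·182 - 0.0924 = 0.0236P*, so P* = 0.769/0.0236 = 32.6.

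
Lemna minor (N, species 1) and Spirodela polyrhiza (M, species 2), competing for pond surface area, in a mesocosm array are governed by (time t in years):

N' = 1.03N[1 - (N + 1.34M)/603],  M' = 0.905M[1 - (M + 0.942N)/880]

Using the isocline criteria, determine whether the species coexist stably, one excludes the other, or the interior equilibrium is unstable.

species 2 excludes species 1

Compare the nullcline intercepts: K1/α12 = 603/1.34 = 450 < K2 = 880; K2/α21 = 880/0.942 = 934 > K1 = 603.
Since the inequalities point opposite ways, species 2 can invade but species 1 cannot.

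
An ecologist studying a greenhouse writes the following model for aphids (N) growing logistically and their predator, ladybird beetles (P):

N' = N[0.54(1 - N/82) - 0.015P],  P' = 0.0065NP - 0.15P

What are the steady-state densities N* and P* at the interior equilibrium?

N* ≈ 23.1, P* ≈ 25.9

From dP/dt = 0 with P > 0: 0.0065N* = 0.15, so N* = 23.1.
Substitute into dN/dt = 0: 0.54(1 - 23.1/82) = 0.015P*.
The bracket is 0.719, giving P* = 0.388/0.015 = 25.9.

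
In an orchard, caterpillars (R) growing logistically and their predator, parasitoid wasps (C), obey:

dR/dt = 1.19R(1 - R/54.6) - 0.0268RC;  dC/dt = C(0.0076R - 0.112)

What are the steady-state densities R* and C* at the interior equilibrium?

R* ≈ 14.7, C* ≈ 32.4

From dC/dt = 0 with C > 0: 0.0076R* = 0.112, so R* = 14.7.
Substitute into dR/dt = 0: 1.19(1 - 14.7/54.6) = 0.0268C*.
The bracket is 0.73, giving C* = 0.869/0.0268 = 32.4.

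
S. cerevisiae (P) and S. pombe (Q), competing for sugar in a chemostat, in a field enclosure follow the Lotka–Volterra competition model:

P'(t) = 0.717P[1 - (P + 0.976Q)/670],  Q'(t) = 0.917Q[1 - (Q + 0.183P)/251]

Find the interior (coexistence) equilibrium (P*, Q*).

P* ≈ 517, Q* ≈ 156

Setting both brackets to zero gives the nullclines P + 0.976Q = 670 and 0.183P + Q = 251.
Substituting Q = 251 - 0.183P into the first: P(1 - 0.976·0.183) = 670 - 0.976·251.
So P* = 425/0.821 = 517, and then Q* = 251 - 0.183·517 = 156.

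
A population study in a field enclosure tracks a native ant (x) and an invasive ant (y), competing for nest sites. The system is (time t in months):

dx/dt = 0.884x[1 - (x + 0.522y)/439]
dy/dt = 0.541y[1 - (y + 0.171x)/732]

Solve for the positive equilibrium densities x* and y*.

Setting both brackets to zero gives the nullclines x + 0.522y = 439 and 0.171x + y = 732.
Substituting y = 732 - 0.171x into the first: x(1 - 0.522·0.171) = 439 - 0.522·732.
So x* = 56.9/0.911 = 62.5, and then y* = 732 - 0.171·62.5 = 721.

x* ≈ 62.5, y* ≈ 721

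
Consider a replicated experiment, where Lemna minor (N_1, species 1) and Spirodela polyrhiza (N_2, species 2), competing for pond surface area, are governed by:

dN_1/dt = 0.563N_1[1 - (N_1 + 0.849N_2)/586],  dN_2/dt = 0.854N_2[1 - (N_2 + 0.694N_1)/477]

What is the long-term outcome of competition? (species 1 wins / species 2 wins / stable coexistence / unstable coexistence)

stable coexistence

Compare the nullcline intercepts: K1/α12 = 586/0.849 = 690 > K2 = 477; K2/α21 = 477/0.694 = 687 > K1 = 586.
Since both inequalities hold, each species can invade when rare, so the interior equilibrium is stable.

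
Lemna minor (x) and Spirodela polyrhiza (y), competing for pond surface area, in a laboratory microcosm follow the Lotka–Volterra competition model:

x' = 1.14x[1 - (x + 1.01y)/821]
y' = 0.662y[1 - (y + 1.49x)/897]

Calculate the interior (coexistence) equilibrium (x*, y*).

x* ≈ 168, y* ≈ 646

Setting both brackets to zero gives the nullclines x + 1.01y = 821 and 1.49x + y = 897.
Substituting y = 897 - 1.49x into the first: x(1 - 1.01·1.49) = 821 - 1.01·897.
So x* = -85/-0.505 = 168, and then y* = 897 - 1.49·168 = 646.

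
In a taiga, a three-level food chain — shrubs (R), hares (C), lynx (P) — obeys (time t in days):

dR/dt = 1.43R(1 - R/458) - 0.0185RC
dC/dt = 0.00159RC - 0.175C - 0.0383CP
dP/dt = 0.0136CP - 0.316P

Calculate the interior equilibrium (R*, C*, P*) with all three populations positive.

From dP/dt = 0: 0.0136C* = 0.316, so C* = 23.2.
From dR/dt = 0: 1.43(1 - R*/458) = 0.0185·23.2, giving R* = 458·(1 - 0.301) = 320.
From dC/dt = 0: 0.00159·320 - 0.175 = 0.0383P*, so P* = 0.334/0.0383 = 8.73.

R* ≈ 320, C* ≈ 23.2, P* ≈ 8.73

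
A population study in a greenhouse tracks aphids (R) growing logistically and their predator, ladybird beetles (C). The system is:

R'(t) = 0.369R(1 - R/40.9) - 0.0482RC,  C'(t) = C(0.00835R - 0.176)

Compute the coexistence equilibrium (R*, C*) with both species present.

R* ≈ 21.1, C* ≈ 3.71

From dC/dt = 0 with C > 0: 0.00835R* = 0.176, so R* = 21.1.
Substitute into dR/dt = 0: 0.369(1 - 21.1/40.9) = 0.0482C*.
The bracket is 0.485, giving C* = 0.179/0.0482 = 3.71.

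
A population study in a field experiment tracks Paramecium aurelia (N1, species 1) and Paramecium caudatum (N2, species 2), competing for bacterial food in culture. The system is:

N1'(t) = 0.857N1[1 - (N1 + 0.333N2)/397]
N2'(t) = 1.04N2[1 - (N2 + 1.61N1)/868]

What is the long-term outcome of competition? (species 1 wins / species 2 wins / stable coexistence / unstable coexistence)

Compare the nullcline intercepts: K1/α12 = 397/0.333 = 1190 > K2 = 868; K2/α21 = 868/1.61 = 539 > K1 = 397.
Since both inequalities hold, each species can invade when rare, so the interior equilibrium is stable.

stable coexistence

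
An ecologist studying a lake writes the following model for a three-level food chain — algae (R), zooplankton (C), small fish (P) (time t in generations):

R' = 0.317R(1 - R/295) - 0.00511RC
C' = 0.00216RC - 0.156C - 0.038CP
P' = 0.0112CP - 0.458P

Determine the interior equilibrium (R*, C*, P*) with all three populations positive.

R* ≈ 101, C* ≈ 40.9, P* ≈ 1.61

From dP/dt = 0: 0.0112C* = 0.458, so C* = 40.9.
From dR/dt = 0: 0.317(1 - R*/295) = 0.00511·40.9, giving R* = 295·(1 - 0.659) = 101.
From dC/dt = 0: 0.00216·101 - 0.156 = 0.038P*, so P* = 0.0612/0.038 = 1.61.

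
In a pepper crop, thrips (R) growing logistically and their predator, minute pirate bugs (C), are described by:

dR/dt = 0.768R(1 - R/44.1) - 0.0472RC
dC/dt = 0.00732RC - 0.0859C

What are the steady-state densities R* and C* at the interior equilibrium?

R* ≈ 11.7, C* ≈ 11.9

From dC/dt = 0 with C > 0: 0.00732R* = 0.0859, so R* = 11.7.
Substitute into dR/dt = 0: 0.768(1 - 11.7/44.1) = 0.0472C*.
The bracket is 0.734, giving C* = 0.564/0.0472 = 11.9.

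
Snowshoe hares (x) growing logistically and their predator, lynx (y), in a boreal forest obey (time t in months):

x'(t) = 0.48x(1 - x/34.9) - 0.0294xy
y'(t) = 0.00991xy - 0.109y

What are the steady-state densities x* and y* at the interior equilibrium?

x* ≈ 11, y* ≈ 11.2

From dy/dt = 0 with y > 0: 0.00991x* = 0.109, so x* = 11.
Substitute into dx/dt = 0: 0.48(1 - 11/34.9) = 0.0294y*.
The bracket is 0.685, giving y* = 0.329/0.0294 = 11.2.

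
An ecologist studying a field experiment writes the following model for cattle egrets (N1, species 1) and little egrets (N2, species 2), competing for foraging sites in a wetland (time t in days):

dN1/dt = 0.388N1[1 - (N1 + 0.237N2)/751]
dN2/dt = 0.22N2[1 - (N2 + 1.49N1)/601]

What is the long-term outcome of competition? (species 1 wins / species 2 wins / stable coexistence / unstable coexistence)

Compare the nullcline intercepts: K1/α12 = 751/0.237 = 3170 > K2 = 601; K2/α21 = 601/1.49 = 403 < K1 = 751.
Since the inequalities point opposite ways, species 1 can invade but species 2 cannot.

species 1 excludes species 2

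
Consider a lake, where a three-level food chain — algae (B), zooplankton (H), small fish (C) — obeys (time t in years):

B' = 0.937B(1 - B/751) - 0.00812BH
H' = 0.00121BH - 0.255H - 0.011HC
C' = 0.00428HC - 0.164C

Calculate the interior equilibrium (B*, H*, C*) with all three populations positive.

From dC/dt = 0: 0.00428H* = 0.164, so H* = 38.3.
From dB/dt = 0: 0.937(1 - B*/751) = 0.00812·38.3, giving B* = 751·(1 - 0.332) = 502.
From dH/dt = 0: 0.00121·502 - 0.255 = 0.011C*, so C* = 0.352/0.011 = 32.

B* ≈ 502, H* ≈ 38.3, C* ≈ 32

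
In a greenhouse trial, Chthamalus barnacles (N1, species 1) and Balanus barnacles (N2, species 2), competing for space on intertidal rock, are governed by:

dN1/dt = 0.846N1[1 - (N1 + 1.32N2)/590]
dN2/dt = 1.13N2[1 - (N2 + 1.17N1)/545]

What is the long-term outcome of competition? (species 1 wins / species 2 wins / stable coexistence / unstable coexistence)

unstable coexistence (outcome depends on initial conditions)

Compare the nullcline intercepts: K1/α12 = 590/1.32 = 447 < K2 = 545; K2/α21 = 545/1.17 = 466 < K1 = 590.
Since both are reversed, neither can invade when rare; the interior point is a saddle.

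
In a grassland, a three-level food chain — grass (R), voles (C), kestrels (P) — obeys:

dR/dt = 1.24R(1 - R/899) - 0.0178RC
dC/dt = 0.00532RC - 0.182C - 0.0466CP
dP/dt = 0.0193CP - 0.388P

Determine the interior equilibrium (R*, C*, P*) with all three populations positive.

R* ≈ 640, C* ≈ 20.1, P* ≈ 69.1

From dP/dt = 0: 0.0193C* = 0.388, so C* = 20.1.
From dR/dt = 0: 1.24(1 - R*/899) = 0.0178·20.1, giving R* = 899·(1 - 0.289) = 640.
From dC/dt = 0: 0.00532·640 - 0.182 = 0.0466P*, so P* = 3.22/0.0466 = 69.1.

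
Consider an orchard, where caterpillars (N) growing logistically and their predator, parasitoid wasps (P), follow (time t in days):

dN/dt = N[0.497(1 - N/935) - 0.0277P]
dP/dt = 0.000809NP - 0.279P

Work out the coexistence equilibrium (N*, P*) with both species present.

From dP/dt = 0 with P > 0: 0.000809N* = 0.279, so N* = 345.
Substitute into dN/dt = 0: 0.497(1 - 345/935) = 0.0277P*.
The bracket is 0.631, giving P* = 0.314/0.0277 = 11.3.

N* ≈ 345, P* ≈ 11.3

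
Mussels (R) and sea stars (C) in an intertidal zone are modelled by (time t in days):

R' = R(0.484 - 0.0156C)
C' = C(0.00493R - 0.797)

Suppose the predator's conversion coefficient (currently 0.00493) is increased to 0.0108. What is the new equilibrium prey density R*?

R* ≈ 73.8

At the interior fixed point, setting dC/dt = 0 with C > 0 fixes R* = (predator death rate)/(RC coefficient) — independent of the other coefficients.
With the change, R* = 0.797/0.0108 = 73.8; it falls from 162.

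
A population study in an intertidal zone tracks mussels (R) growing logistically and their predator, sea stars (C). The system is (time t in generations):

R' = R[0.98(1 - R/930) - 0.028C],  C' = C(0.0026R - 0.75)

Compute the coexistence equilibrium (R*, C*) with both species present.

From dC/dt = 0 with C > 0: 0.0026R* = 0.75, so R* = 288.
Substitute into dR/dt = 0: 0.98(1 - 288/930) = 0.028C*.
The bracket is 0.69, giving C* = 0.676/0.028 = 24.1.

R* ≈ 288, C* ≈ 24.1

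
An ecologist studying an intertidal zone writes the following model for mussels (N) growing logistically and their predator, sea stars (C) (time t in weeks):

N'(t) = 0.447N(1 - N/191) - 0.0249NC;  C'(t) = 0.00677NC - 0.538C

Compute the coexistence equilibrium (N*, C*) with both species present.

N* ≈ 79.5, C* ≈ 10.5

From dC/dt = 0 with C > 0: 0.00677N* = 0.538, so N* = 79.5.
Substitute into dN/dt = 0: 0.447(1 - 79.5/191) = 0.0249C*.
The bracket is 0.584, giving C* = 0.261/0.0249 = 10.5.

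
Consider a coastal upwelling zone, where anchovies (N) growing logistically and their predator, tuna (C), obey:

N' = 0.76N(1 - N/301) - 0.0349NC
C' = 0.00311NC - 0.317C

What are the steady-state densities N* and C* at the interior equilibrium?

From dC/dt = 0 with C > 0: 0.00311N* = 0.317, so N* = 102.
Substitute into dN/dt = 0: 0.76(1 - 102/301) = 0.0349C*.
The bracket is 0.661, giving C* = 0.503/0.0349 = 14.4.

N* ≈ 102, C* ≈ 14.4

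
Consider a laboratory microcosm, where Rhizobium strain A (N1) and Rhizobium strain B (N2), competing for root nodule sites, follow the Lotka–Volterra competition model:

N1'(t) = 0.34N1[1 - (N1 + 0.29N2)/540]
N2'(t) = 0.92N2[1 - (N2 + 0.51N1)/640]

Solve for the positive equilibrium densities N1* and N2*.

Setting both brackets to zero gives the nullclines N1 + 0.29N2 = 540 and 0.51N1 + N2 = 640.
Substituting N2 = 640 - 0.51N1 into the first: N1(1 - 0.29·0.51) = 540 - 0.29·640.
So N1* = 354/0.852 = 416, and then N2* = 640 - 0.51·416 = 428.

N1* ≈ 416, N2* ≈ 428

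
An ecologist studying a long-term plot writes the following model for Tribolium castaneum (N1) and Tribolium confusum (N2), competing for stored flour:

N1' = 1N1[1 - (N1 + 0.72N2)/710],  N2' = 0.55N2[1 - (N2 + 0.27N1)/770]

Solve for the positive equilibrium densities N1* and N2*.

N1* ≈ 193, N2* ≈ 718

Setting both brackets to zero gives the nullclines N1 + 0.72N2 = 710 and 0.27N1 + N2 = 770.
Substituting N2 = 770 - 0.27N1 into the first: N1(1 - 0.72·0.27) = 710 - 0.72·770.
So N1* = 156/0.806 = 193, and then N2* = 770 - 0.27·193 = 718.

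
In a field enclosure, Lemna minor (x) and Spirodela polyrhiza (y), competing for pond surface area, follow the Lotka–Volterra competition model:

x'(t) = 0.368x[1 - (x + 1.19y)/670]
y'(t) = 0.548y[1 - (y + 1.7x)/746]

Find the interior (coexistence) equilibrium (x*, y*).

Setting both brackets to zero gives the nullclines x + 1.19y = 670 and 1.7x + y = 746.
Substituting y = 746 - 1.7x into the first: x(1 - 1.19·1.7) = 670 - 1.19·746.
So x* = -218/-1.02 = 213, and then y* = 746 - 1.7·213 = 384.

x* ≈ 213, y* ≈ 384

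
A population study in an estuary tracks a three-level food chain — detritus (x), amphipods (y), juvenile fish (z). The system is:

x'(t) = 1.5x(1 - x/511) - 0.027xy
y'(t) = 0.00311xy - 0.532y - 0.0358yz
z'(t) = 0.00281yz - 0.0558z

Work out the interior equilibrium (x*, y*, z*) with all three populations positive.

From dz/dt = 0: 0.00281y* = 0.0558, so y* = 19.9.
From dx/dt = 0: 1.5(1 - x*/511) = 0.027·19.9, giving x* = 511·(1 - 0.357) = 328.
From dy/dt = 0: 0.00311·328 - 0.532 = 0.0358z*, so z* = 0.489/0.0358 = 13.7.

x* ≈ 328, y* ≈ 19.9, z* ≈ 13.7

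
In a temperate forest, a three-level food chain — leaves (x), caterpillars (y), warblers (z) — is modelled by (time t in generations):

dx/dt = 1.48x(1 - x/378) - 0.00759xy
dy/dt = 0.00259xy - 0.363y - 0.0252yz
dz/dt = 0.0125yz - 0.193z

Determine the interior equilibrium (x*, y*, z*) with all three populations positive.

From dz/dt = 0: 0.0125y* = 0.193, so y* = 15.4.
From dx/dt = 0: 1.48(1 - x*/378) = 0.00759·15.4, giving x* = 378·(1 - 0.0792) = 348.
From dy/dt = 0: 0.00259·348 - 0.363 = 0.0252z*, so z* = 0.538/0.0252 = 21.4.

x* ≈ 348, y* ≈ 15.4, z* ≈ 21.4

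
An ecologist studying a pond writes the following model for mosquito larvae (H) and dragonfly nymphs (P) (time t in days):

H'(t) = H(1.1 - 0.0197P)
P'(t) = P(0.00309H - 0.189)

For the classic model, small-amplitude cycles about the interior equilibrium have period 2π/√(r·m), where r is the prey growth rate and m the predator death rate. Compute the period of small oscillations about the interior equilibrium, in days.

Here r = 1.1 and m = 0.189, so r·m = 0.208.
ω = √0.208 = 0.456 per day, hence T = 2π/ω ≈ 13.8 days.

T ≈ 13.8 days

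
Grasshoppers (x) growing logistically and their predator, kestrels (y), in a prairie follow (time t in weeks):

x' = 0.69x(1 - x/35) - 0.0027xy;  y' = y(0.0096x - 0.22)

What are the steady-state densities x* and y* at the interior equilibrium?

x* ≈ 22.9, y* ≈ 88.2

From dy/dt = 0 with y > 0: 0.0096x* = 0.22, so x* = 22.9.
Substitute into dx/dt = 0: 0.69(1 - 22.9/35) = 0.0027y*.
The bracket is 0.345, giving y* = 0.238/0.0027 = 88.2.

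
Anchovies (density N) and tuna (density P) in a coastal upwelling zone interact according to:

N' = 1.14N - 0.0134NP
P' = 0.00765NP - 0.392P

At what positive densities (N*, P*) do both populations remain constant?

Set dP/dt = 0 with P > 0: 0.00765N - 0.392 = 0, so N* = 0.392/0.00765 = 51.2.
Set dN/dt = 0 with N > 0: 1.14 - 0.0134P = 0, so P* = 1.14/0.0134 = 85.1.

N* ≈ 51.2, P* ≈ 85.1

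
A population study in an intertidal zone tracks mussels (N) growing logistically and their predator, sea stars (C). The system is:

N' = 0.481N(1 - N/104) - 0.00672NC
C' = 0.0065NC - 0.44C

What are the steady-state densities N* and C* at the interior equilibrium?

N* ≈ 67.7, C* ≈ 25

From dC/dt = 0 with C > 0: 0.0065N* = 0.44, so N* = 67.7.
Substitute into dN/dt = 0: 0.481(1 - 67.7/104) = 0.00672C*.
The bracket is 0.349, giving C* = 0.168/0.00672 = 25.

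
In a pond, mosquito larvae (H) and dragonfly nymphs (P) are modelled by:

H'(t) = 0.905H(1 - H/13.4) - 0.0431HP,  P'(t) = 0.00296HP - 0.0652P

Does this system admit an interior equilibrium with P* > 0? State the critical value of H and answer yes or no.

The predator equation gives dP/dt > 0 only when H > 0.0652/0.00296 = 22.
Without the predator, H → K = 13.4. Since 13.4 < 22, the predator cannot invade.

Threshold H = 22; K < 22, so no, the predator goes extinct.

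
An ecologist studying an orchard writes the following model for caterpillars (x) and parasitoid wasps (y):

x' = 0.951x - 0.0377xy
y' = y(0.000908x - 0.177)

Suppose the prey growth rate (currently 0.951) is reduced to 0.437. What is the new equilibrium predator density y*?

y* ≈ 11.6

At the interior fixed point, setting dx/dt = 0 with x > 0 fixes y* = (prey growth rate)/(xy coefficient) — independent of the other coefficients.
With the change, y* = 0.437/0.0377 = 11.6; it falls from 25.2.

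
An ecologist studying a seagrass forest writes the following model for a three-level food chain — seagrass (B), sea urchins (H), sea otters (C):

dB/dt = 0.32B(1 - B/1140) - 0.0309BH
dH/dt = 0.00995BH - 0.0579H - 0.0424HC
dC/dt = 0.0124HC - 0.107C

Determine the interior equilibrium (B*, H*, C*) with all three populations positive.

B* ≈ 190, H* ≈ 8.63, C* ≈ 43.2

From dC/dt = 0: 0.0124H* = 0.107, so H* = 8.63.
From dB/dt = 0: 0.32(1 - B*/1140) = 0.0309·8.63, giving B* = 1140·(1 - 0.833) = 190.
From dH/dt = 0: 0.00995·190 - 0.0579 = 0.0424C*, so C* = 1.83/0.0424 = 43.2.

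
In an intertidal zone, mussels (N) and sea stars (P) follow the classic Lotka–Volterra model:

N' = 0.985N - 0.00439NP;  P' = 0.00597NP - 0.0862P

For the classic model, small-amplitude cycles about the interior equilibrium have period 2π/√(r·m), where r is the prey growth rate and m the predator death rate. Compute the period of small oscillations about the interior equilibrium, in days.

Here r = 0.985 and m = 0.0862, so r·m = 0.0849.
ω = √0.0849 = 0.291 per day, hence T = 2π/ω ≈ 21.6 days.

T ≈ 21.6 days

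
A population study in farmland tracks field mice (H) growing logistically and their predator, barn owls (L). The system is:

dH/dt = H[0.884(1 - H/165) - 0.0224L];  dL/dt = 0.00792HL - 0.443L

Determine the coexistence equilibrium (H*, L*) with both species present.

From dL/dt = 0 with L > 0: 0.00792H* = 0.443, so H* = 55.9.
Substitute into dH/dt = 0: 0.884(1 - 55.9/165) = 0.0224L*.
The bracket is 0.661, giving L* = 0.584/0.0224 = 26.1.

H* ≈ 55.9, L* ≈ 26.1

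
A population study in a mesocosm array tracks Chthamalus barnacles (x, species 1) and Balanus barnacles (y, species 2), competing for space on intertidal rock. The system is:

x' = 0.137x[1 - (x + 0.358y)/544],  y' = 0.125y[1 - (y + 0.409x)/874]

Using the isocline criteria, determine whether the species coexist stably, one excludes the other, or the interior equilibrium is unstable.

stable coexistence

Compare the nullcline intercepts: K1/α12 = 544/0.358 = 1520 > K2 = 874; K2/α21 = 874/0.409 = 2140 > K1 = 544.
Since both inequalities hold, each species can invade when rare, so the interior equilibrium is stable.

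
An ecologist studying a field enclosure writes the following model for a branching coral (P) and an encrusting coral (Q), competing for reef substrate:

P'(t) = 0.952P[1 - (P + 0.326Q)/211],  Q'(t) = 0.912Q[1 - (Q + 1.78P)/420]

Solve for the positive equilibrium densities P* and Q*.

Setting both brackets to zero gives the nullclines P + 0.326Q = 211 and 1.78P + Q = 420.
Substituting Q = 420 - 1.78P into the first: P(1 - 0.326·1.78) = 211 - 0.326·420.
So P* = 74.1/0.42 = 176, and then Q* = 420 - 1.78·176 = 106.

P* ≈ 176, Q* ≈ 106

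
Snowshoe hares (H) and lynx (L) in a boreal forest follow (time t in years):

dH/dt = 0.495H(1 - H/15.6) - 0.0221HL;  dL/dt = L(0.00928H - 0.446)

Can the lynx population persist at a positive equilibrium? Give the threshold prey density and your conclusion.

Threshold H = 48.1; K < 48.1, so no, the predator goes extinct.

The predator equation gives dL/dt > 0 only when H > 0.446/0.00928 = 48.1.
Without the predator, H → K = 15.6. Since 15.6 < 48.1, the predator cannot invade.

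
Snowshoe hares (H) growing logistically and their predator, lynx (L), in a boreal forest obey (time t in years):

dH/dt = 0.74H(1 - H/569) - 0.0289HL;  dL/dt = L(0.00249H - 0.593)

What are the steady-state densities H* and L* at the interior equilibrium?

H* ≈ 238, L* ≈ 14.9

From dL/dt = 0 with L > 0: 0.00249H* = 0.593, so H* = 238.
Substitute into dH/dt = 0: 0.74(1 - 238/569) = 0.0289L*.
The bracket is 0.581, giving L* = 0.43/0.0289 = 14.9.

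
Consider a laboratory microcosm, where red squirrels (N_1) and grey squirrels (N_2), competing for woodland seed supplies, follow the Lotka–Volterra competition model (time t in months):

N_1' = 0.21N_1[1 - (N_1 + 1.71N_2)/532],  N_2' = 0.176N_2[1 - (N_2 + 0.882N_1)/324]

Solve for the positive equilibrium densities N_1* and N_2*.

Setting both brackets to zero gives the nullclines N_1 + 1.71N_2 = 532 and 0.882N_1 + N_2 = 324.
Substituting N_2 = 324 - 0.882N_1 into the first: N_1(1 - 1.71·0.882) = 532 - 1.71·324.
So N_1* = -22/-0.508 = 43.4, and then N_2* = 324 - 0.882·43.4 = 286.

N_1* ≈ 43.4, N_2* ≈ 286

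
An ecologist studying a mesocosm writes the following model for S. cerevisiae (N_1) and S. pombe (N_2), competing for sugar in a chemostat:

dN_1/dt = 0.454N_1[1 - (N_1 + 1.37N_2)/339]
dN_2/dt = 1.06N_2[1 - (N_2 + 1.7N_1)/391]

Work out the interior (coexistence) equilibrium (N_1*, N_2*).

Setting both brackets to zero gives the nullclines N_1 + 1.37N_2 = 339 and 1.7N_1 + N_2 = 391.
Substituting N_2 = 391 - 1.7N_1 into the first: N_1(1 - 1.37·1.7) = 339 - 1.37·391.
So N_1* = -197/-1.33 = 148, and then N_2* = 391 - 1.7·148 = 139.

N_1* ≈ 148, N_2* ≈ 139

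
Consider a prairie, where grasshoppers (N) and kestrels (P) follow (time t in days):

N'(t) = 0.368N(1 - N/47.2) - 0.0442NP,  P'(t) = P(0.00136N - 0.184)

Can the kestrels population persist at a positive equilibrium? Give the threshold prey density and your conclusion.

Threshold N = 135; K < 135, so no, the predator goes extinct.

The predator equation gives dP/dt > 0 only when N > 0.184/0.00136 = 135.
Without the predator, N → K = 47.2. Since 47.2 < 135, the predator cannot invade.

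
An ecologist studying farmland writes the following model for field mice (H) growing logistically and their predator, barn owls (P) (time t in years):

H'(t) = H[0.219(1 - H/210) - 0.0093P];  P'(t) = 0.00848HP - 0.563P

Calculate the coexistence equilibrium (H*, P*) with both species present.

From dP/dt = 0 with P > 0: 0.00848H* = 0.563, so H* = 66.4.
Substitute into dH/dt = 0: 0.219(1 - 66.4/210) = 0.0093P*.
The bracket is 0.684, giving P* = 0.15/0.0093 = 16.1.

H* ≈ 66.4, P* ≈ 16.1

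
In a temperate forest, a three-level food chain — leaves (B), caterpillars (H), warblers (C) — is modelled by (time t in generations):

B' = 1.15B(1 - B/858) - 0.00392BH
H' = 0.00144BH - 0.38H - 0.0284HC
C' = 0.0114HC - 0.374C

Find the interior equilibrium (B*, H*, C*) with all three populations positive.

B* ≈ 762, H* ≈ 32.8, C* ≈ 25.3

From dC/dt = 0: 0.0114H* = 0.374, so H* = 32.8.
From dB/dt = 0: 1.15(1 - B*/858) = 0.00392·32.8, giving B* = 858·(1 - 0.112) = 762.
From dH/dt = 0: 0.00144·762 - 0.38 = 0.0284C*, so C* = 0.717/0.0284 = 25.3.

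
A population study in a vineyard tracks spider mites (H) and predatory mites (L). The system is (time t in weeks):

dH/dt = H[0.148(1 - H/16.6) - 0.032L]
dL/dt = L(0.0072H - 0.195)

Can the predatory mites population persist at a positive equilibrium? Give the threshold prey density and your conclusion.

Threshold H = 27.1; K < 27.1, so no, the predator goes extinct.

The predator equation gives dL/dt > 0 only when H > 0.195/0.0072 = 27.1.
Without the predator, H → K = 16.6. Since 16.6 < 27.1, the predator cannot invade.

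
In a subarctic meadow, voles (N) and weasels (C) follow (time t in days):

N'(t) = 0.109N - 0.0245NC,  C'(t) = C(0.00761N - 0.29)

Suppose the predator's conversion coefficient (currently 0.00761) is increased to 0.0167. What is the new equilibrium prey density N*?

N* ≈ 17.4

At the interior fixed point, setting dC/dt = 0 with C > 0 fixes N* = (predator death rate)/(NC coefficient) — independent of the other coefficients.
With the change, N* = 0.29/0.0167 = 17.4; it falls from 38.1.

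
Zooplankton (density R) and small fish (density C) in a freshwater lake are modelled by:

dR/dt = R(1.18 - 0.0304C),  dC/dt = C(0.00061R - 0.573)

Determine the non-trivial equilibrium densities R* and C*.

Set dC/dt = 0 with C > 0: 0.00061R - 0.573 = 0, so R* = 0.573/0.00061 = 939.
Set dR/dt = 0 with R > 0: 1.18 - 0.0304C = 0, so C* = 1.18/0.0304 = 38.8.

R* ≈ 939, C* ≈ 38.8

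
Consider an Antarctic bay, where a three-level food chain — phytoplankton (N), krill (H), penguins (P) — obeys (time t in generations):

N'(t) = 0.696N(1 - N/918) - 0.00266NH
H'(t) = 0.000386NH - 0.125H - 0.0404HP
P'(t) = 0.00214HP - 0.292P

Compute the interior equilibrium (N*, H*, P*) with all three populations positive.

N* ≈ 439, H* ≈ 136, P* ≈ 1.1

From dP/dt = 0: 0.00214H* = 0.292, so H* = 136.
From dN/dt = 0: 0.696(1 - N*/918) = 0.00266·136, giving N* = 918·(1 - 0.521) = 439.
From dH/dt = 0: 0.000386·439 - 0.125 = 0.0404P*, so P* = 0.0446/0.0404 = 1.1.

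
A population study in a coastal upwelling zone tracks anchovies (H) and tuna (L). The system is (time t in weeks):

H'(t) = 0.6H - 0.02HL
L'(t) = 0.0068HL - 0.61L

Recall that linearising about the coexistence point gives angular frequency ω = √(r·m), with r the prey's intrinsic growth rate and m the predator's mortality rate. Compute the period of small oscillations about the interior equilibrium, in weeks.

T ≈ 10.4 weeks

Here r = 0.6 and m = 0.61, so r·m = 0.366.
ω = √0.366 = 0.605 per week, hence T = 2π/ω ≈ 10.4 weeks.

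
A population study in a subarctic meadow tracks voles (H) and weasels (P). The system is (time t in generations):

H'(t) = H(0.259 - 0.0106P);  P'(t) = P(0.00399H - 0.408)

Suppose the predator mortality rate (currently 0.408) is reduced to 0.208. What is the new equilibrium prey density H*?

H* ≈ 52.1

At the interior fixed point, setting dP/dt = 0 with P > 0 fixes H* = (predator death rate)/(HP coefficient) — independent of the other coefficients.
With the change, H* = 0.208/0.00399 = 52.1; it falls from 102.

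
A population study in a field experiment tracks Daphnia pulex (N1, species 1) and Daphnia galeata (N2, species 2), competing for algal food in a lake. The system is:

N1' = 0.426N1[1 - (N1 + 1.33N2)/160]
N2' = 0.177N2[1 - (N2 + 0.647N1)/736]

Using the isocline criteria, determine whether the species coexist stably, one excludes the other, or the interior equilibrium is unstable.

Compare the nullcline intercepts: K1/α12 = 160/1.33 = 120 < K2 = 736; K2/α21 = 736/0.647 = 1140 > K1 = 160.
Since the inequalities point opposite ways, species 2 can invade but species 1 cannot.

species 2 excludes species 1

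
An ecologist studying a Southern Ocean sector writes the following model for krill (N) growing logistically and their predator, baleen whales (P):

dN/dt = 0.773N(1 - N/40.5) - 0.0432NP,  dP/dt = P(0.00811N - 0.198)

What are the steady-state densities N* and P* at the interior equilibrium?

N* ≈ 24.4, P* ≈ 7.11

From dP/dt = 0 with P > 0: 0.00811N* = 0.198, so N* = 24.4.
Substitute into dN/dt = 0: 0.773(1 - 24.4/40.5) = 0.0432P*.
The bracket is 0.397, giving P* = 0.307/0.0432 = 7.11.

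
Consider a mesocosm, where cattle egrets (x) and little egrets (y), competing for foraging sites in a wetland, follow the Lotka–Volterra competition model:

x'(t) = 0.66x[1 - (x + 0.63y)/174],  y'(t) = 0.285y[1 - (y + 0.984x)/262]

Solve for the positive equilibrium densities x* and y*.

x* ≈ 23.5, y* ≈ 239

Setting both brackets to zero gives the nullclines x + 0.63y = 174 and 0.984x + y = 262.
Substituting y = 262 - 0.984x into the first: x(1 - 0.63·0.984) = 174 - 0.63·262.
So x* = 8.94/0.38 = 23.5, and then y* = 262 - 0.984·23.5 = 239.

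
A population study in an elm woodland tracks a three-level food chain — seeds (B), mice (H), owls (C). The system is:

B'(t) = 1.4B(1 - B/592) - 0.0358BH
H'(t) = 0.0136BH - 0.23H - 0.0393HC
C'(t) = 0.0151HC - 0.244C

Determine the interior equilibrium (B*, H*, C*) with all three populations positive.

B* ≈ 347, H* ≈ 16.2, C* ≈ 114

From dC/dt = 0: 0.0151H* = 0.244, so H* = 16.2.
From dB/dt = 0: 1.4(1 - B*/592) = 0.0358·16.2, giving B* = 592·(1 - 0.413) = 347.
From dH/dt = 0: 0.0136·347 - 0.23 = 0.0393C*, so C* = 4.49/0.0393 = 114.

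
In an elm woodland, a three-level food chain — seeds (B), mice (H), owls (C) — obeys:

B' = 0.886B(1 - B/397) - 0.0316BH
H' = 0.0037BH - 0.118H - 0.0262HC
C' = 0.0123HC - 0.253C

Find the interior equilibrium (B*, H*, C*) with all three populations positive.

B* ≈ 106, H* ≈ 20.6, C* ≈ 10.4

From dC/dt = 0: 0.0123H* = 0.253, so H* = 20.6.
From dB/dt = 0: 0.886(1 - B*/397) = 0.0316·20.6, giving B* = 397·(1 - 0.734) = 106.
From dH/dt = 0: 0.0037·106 - 0.118 = 0.0262C*, so C* = 0.273/0.0262 = 10.4.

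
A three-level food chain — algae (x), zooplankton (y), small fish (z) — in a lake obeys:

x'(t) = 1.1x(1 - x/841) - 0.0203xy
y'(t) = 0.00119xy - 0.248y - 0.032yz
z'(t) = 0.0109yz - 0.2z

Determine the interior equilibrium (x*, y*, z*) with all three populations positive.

From dz/dt = 0: 0.0109y* = 0.2, so y* = 18.3.
From dx/dt = 0: 1.1(1 - x*/841) = 0.0203·18.3, giving x* = 841·(1 - 0.339) = 556.
From dy/dt = 0: 0.00119·556 - 0.248 = 0.032z*, so z* = 0.414/0.032 = 12.9.

x* ≈ 556, y* ≈ 18.3, z* ≈ 12.9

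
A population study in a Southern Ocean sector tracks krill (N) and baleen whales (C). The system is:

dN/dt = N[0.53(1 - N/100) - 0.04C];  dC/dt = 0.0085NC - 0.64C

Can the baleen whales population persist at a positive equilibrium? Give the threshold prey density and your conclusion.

The predator equation gives dC/dt > 0 only when N > 0.64/0.0085 = 75.3.
Without the predator, N → K = 100. Since 100 > 75.3, the predator can invade and persist.

Threshold N = 75.3; K > 75.3, so yes, the predator persists.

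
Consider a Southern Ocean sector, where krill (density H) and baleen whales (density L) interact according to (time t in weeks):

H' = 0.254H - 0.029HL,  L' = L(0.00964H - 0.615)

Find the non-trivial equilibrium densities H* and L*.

H* ≈ 63.8, L* ≈ 8.76

Set dL/dt = 0 with L > 0: 0.00964H - 0.615 = 0, so H* = 0.615/0.00964 = 63.8.
Set dH/dt = 0 with H > 0: 0.254 - 0.029L = 0, so L* = 0.254/0.029 = 8.76.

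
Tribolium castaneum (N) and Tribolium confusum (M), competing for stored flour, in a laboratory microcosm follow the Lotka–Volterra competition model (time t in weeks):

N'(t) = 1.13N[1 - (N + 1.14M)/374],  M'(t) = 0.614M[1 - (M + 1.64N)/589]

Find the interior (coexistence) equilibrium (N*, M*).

Setting both brackets to zero gives the nullclines N + 1.14M = 374 and 1.64N + M = 589.
Substituting M = 589 - 1.64N into the first: N(1 - 1.14·1.64) = 374 - 1.14·589.
So N* = -297/-0.87 = 342, and then M* = 589 - 1.64·342 = 28.

N* ≈ 342, M* ≈ 28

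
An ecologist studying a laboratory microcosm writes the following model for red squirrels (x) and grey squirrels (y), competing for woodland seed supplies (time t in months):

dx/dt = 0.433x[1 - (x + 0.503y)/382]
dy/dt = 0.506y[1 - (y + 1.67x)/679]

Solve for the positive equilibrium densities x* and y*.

x* ≈ 253, y* ≈ 257

Setting both brackets to zero gives the nullclines x + 0.503y = 382 and 1.67x + y = 679.
Substituting y = 679 - 1.67x into the first: x(1 - 0.503·1.67) = 382 - 0.503·679.
So x* = 40.5/0.16 = 253, and then y* = 679 - 1.67·253 = 257.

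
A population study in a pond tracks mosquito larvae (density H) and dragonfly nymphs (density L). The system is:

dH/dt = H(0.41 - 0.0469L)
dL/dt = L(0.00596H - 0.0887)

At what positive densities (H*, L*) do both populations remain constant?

H* ≈ 14.9, L* ≈ 8.74

Set dL/dt = 0 with L > 0: 0.00596H - 0.0887 = 0, so H* = 0.0887/0.00596 = 14.9.
Set dH/dt = 0 with H > 0: 0.41 - 0.0469L = 0, so L* = 0.41/0.0469 = 8.74.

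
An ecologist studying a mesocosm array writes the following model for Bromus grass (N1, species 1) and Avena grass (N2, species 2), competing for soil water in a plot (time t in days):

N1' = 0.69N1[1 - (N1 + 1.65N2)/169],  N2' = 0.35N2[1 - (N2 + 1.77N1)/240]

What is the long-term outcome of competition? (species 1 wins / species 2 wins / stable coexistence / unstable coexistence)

Compare the nullcline intercepts: K1/α12 = 169/1.65 = 102 < K2 = 240; K2/α21 = 240/1.77 = 136 < K1 = 169.
Since both are reversed, neither can invade when rare; the interior point is a saddle.

unstable coexistence (outcome depends on initial conditions)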